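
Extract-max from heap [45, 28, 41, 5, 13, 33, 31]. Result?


Max = 45
Replace root with last, heapify down
Resulting heap: [41, 28, 33, 5, 13, 31]


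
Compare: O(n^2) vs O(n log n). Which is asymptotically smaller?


linearithmic grows slower than quadratic
O(n log n) is asymptotically smaller; O(n^2) grows faster


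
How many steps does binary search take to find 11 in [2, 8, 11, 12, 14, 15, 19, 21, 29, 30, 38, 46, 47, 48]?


Search for 11:
[0,13] mid=6 arr[6]=19
[0,5] mid=2 arr[2]=11
Total: 2 comparisons


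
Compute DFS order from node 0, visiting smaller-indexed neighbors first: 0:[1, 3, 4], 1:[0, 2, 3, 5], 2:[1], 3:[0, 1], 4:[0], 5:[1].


DFS stack-based: start with [0]
Visit order: [0, 1, 2, 3, 5, 4]


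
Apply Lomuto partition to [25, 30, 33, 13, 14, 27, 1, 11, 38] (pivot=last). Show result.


Elements <= 38 go left of pivot.
Result: [25, 30, 33, 13, 14, 27, 1, 11, 38], pivot at index 8


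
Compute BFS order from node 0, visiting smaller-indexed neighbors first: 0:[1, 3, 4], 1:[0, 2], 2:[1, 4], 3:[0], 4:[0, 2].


BFS queue: start with [0]
Visit order: [0, 1, 3, 4, 2]


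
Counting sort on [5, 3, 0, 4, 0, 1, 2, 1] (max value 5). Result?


Count array: [2, 2, 1, 1, 1, 1]
Reconstruct: [0, 0, 1, 1, 2, 3, 4, 5]


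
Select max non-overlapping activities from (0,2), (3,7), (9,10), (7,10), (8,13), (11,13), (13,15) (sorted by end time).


Greedy: pick earliest-ending, then skip overlaps.
Selected (5 activities): [(0, 2), (3, 7), (9, 10), (11, 13), (13, 15)]


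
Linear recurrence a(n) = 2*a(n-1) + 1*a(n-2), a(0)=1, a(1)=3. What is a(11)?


Build bottom-up:
...a(9)=3363, a(10)=8119, a(11)=2*8119+1*3363=19601


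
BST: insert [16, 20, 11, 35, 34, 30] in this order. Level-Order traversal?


Root = 16; build tree by BST insertion.
Level-Order traversal: [16, 11, 20, 35, 34, 30]


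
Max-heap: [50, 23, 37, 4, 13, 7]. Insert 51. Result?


Append 51: [50, 23, 37, 4, 13, 7, 51]
Bubble up: swap idx 6(51) with idx 2(37); swap idx 2(51) with idx 0(50)
Result: [51, 23, 50, 4, 13, 7, 37]


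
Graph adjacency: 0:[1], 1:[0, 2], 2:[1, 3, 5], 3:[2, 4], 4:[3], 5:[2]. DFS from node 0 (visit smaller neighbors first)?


DFS stack-based: start with [0]
Visit order: [0, 1, 2, 3, 4, 5]


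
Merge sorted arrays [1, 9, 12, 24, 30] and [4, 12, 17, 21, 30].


Compare heads, take smaller each step.
Merged: [1, 4, 9, 12, 12, 17, 21, 24, 30, 30]


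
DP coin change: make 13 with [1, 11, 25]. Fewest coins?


dp[0]=0; dp[i]=1+min(dp[i-c] for c in coins)
...dp[8]=8, dp[9]=9, dp[10]=10, dp[11]=1, dp[12]=2, dp[13]=3
Minimum coins for 13 = 3


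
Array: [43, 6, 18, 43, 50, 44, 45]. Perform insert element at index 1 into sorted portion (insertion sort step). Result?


After one pass: [6, 43, 18, 43, 50, 44, 45]


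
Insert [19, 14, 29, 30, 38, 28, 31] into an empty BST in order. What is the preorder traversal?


Root = 19; build tree by BST insertion.
Preorder traversal: [19, 14, 29, 28, 30, 38, 31]


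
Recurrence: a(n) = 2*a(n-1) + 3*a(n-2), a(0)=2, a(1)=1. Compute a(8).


Build bottom-up:
...a(6)=548, a(7)=1639, a(8)=2*1639+3*548=4922


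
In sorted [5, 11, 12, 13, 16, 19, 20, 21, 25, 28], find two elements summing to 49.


Two pointers: lo=0, hi=9
Found pair: (21, 28) summing to 49


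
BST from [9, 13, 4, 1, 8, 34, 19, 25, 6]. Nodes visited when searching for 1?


BST root = 9
Search for 1: compare at each node
Path: [9, 4, 1]


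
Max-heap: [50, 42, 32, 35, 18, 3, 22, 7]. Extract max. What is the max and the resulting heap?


Max = 50
Replace root with last, heapify down
Resulting heap: [42, 35, 32, 7, 18, 3, 22]


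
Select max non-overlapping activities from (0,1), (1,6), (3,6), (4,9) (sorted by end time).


Greedy: pick earliest-ending, then skip overlaps.
Selected (2 activities): [(0, 1), (1, 6)]


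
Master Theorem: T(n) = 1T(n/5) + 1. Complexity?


a=1, b=5, c=0. log_5(1)=0 = c=0. Case 2: O(n^c log n) = O(log n)
Complexity: O(log n)


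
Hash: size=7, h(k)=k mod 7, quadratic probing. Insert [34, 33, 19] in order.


Insertions: 34->slot 6; 33->slot 5; 19->slot 2
Table: [None, None, 19, None, None, 33, 34]


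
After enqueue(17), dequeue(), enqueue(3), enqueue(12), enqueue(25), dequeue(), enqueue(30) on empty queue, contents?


enqueue(17) -> [17]
dequeue() returns 17 -> []
enqueue(3) -> [3]
enqueue(12) -> [3, 12]
enqueue(25) -> [3, 12, 25]
dequeue() returns 3 -> [12, 25]
enqueue(30) -> [12, 25, 30]
Final queue (front to back): [12, 25, 30]


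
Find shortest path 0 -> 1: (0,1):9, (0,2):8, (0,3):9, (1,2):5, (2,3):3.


Dijkstra from 0:
Distances: {0: 0, 1: 9, 2: 8, 3: 9}
Shortest distance to 1 = 9, path = [0, 1]


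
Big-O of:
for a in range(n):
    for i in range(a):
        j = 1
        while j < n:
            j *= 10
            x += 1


Per nesting level: O(n) * O(n) [triangular over a] * O(log n) = O(n^2 log n)
Complexity: O(n^2 log n)


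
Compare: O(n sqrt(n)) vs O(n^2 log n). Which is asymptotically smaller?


n^1.5 grows slower than n^2 log n
O(n sqrt(n)) is asymptotically smaller; O(n^2 log n) grows faster


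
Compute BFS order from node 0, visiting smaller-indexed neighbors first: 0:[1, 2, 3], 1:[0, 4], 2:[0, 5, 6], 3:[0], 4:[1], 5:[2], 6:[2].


BFS queue: start with [0]
Visit order: [0, 1, 2, 3, 4, 5, 6]


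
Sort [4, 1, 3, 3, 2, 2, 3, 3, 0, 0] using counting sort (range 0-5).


Count array: [2, 1, 2, 4, 1, 0]
Reconstruct: [0, 0, 1, 2, 2, 3, 3, 3, 3, 4]


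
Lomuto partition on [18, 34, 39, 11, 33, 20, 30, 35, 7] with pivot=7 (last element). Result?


Elements <= 7 go left of pivot.
Result: [7, 34, 39, 11, 33, 20, 30, 35, 18], pivot at index 0


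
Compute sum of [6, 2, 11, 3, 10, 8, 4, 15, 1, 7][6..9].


Prefix sums: [0, 6, 8, 19, 22, 32, 40, 44, 59, 60, 67]
Sum[6..9] = prefix[10] - prefix[6] = 67 - 40 = 27


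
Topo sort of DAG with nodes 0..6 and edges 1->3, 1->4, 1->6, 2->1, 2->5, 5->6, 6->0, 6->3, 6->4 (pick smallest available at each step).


Kahn's algorithm, process smallest node first
Order: [2, 1, 5, 6, 0, 3, 4]


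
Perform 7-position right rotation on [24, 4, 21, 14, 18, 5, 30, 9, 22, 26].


Right rotate by 7: [14, 18, 5, 30, 9, 22, 26, 24, 4, 21]


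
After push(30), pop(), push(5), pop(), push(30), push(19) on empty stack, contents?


push(30) -> [30]
pop() returns 30 -> []
push(5) -> [5]
pop() returns 5 -> []
push(30) -> [30]
push(19) -> [30, 19]
Final stack (bottom to top): [30, 19]


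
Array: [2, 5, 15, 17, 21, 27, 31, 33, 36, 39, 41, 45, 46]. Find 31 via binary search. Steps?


Search for 31:
[0,12] mid=6 arr[6]=31
Total: 1 comparisons


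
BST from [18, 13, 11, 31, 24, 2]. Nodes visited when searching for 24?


BST root = 18
Search for 24: compare at each node
Path: [18, 31, 24]


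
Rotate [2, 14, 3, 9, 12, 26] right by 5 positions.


Right rotate by 5: [14, 3, 9, 12, 26, 2]


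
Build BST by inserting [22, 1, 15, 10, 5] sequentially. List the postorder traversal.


Root = 22; build tree by BST insertion.
Postorder traversal: [5, 10, 15, 1, 22]


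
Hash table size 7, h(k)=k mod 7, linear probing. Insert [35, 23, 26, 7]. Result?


Insertions: 35->slot 0; 23->slot 2; 26->slot 5; 7->slot 1
Table: [35, 7, 23, None, None, 26, None]


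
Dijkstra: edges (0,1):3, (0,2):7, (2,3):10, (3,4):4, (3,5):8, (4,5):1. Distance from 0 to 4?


Dijkstra from 0:
Distances: {0: 0, 1: 3, 2: 7, 3: 17, 4: 21, 5: 22}
Shortest distance to 4 = 21, path = [0, 2, 3, 4]


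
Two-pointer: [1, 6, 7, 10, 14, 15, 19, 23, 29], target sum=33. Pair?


Two pointers: lo=0, hi=8
Found pair: (10, 23) summing to 33


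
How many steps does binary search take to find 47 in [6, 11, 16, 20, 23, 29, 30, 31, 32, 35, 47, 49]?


Search for 47:
[0,11] mid=5 arr[5]=29
[6,11] mid=8 arr[8]=32
[9,11] mid=10 arr[10]=47
Total: 3 comparisons


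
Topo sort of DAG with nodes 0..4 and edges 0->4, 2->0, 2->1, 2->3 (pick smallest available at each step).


Kahn's algorithm, process smallest node first
Order: [2, 0, 1, 3, 4]


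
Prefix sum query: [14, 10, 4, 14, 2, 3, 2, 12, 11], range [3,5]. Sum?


Prefix sums: [0, 14, 24, 28, 42, 44, 47, 49, 61, 72]
Sum[3..5] = prefix[6] - prefix[3] = 47 - 28 = 19


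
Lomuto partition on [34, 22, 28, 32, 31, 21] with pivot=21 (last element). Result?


Elements <= 21 go left of pivot.
Result: [21, 22, 28, 32, 31, 34], pivot at index 0


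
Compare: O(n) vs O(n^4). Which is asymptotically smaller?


linear grows slower than quartic
O(n) is asymptotically smaller; O(n^4) grows faster


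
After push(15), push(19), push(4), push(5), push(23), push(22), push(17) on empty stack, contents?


push(15) -> [15]
push(19) -> [15, 19]
push(4) -> [15, 19, 4]
push(5) -> [15, 19, 4, 5]
push(23) -> [15, 19, 4, 5, 23]
push(22) -> [15, 19, 4, 5, 23, 22]
push(17) -> [15, 19, 4, 5, 23, 22, 17]
Final stack (bottom to top): [15, 19, 4, 5, 23, 22, 17]


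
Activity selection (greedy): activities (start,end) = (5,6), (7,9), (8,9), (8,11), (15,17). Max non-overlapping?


Greedy: pick earliest-ending, then skip overlaps.
Selected (3 activities): [(5, 6), (7, 9), (15, 17)]


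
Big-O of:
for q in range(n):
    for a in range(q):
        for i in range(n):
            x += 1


Per nesting level: O(n) * O(n) [triangular over q] * O(n) = O(n^3)
Complexity: O(n^3)


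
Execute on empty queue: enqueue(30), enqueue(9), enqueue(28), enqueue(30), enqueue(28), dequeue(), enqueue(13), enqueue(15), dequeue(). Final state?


enqueue(30) -> [30]
enqueue(9) -> [30, 9]
enqueue(28) -> [30, 9, 28]
enqueue(30) -> [30, 9, 28, 30]
enqueue(28) -> [30, 9, 28, 30, 28]
dequeue() returns 30 -> [9, 28, 30, 28]
enqueue(13) -> [9, 28, 30, 28, 13]
enqueue(15) -> [9, 28, 30, 28, 13, 15]
dequeue() returns 9 -> [28, 30, 28, 13, 15]
Final queue (front to back): [28, 30, 28, 13, 15]


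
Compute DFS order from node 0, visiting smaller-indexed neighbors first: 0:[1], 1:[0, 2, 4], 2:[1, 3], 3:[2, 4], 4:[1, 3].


DFS stack-based: start with [0]
Visit order: [0, 1, 2, 3, 4]


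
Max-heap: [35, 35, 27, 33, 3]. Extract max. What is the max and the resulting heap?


Max = 35
Replace root with last, heapify down
Resulting heap: [35, 33, 27, 3]


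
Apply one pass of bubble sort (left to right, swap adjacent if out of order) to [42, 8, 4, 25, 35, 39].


After one pass: [8, 4, 25, 35, 39, 42]


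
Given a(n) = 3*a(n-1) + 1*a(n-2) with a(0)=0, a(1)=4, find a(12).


Build bottom-up:
...a(10)=171348, a(11)=565924, a(12)=3*565924+1*171348=1869120


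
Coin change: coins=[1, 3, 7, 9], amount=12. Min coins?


dp[0]=0; dp[i]=1+min(dp[i-c] for c in coins)
...dp[7]=1, dp[8]=2, dp[9]=1, dp[10]=2, dp[11]=3, dp[12]=2
Minimum coins for 12 = 2


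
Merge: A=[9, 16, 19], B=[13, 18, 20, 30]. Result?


Compare heads, take smaller each step.
Merged: [9, 13, 16, 18, 19, 20, 30]


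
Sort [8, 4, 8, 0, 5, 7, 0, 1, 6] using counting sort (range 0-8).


Count array: [2, 1, 0, 0, 1, 1, 1, 1, 2]
Reconstruct: [0, 0, 1, 4, 5, 6, 7, 8, 8]


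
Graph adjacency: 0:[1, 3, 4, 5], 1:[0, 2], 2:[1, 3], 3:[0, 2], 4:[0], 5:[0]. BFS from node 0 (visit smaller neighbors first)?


BFS queue: start with [0]
Visit order: [0, 1, 3, 4, 5, 2]


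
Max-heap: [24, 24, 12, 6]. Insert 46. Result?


Append 46: [24, 24, 12, 6, 46]
Bubble up: swap idx 4(46) with idx 1(24); swap idx 1(46) with idx 0(24)
Result: [46, 24, 12, 6, 24]


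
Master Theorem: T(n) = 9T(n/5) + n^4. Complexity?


a=9, b=5, c=4. log_5(9)=1.365 < c=4. Case 3: O(n^c) = O(n^4)
Complexity: O(n^4)


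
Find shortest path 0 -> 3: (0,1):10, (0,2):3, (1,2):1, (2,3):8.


Dijkstra from 0:
Distances: {0: 0, 1: 4, 2: 3, 3: 11}
Shortest distance to 3 = 11, path = [0, 2, 3]


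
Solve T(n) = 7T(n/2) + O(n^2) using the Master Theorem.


a=7, b=2, c=2. log_2(7)=2.807 > c=2. Case 1: O(n^log_b(a)) = O(n^2.807)
Complexity: O(n^2.807)


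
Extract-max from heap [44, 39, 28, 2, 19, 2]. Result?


Max = 44
Replace root with last, heapify down
Resulting heap: [39, 19, 28, 2, 2]


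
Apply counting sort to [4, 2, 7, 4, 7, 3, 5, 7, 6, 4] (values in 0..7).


Count array: [0, 0, 1, 1, 3, 1, 1, 3]
Reconstruct: [2, 3, 4, 4, 4, 5, 6, 7, 7, 7]


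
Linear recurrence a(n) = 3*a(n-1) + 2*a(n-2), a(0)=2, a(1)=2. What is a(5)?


Build bottom-up:
...a(3)=34, a(4)=122, a(5)=3*122+2*34=434


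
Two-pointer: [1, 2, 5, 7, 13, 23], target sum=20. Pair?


Two pointers: lo=0, hi=5
Found pair: (7, 13) summing to 20


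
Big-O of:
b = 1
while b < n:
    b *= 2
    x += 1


Per nesting level: O(log n) = O(log n)
Complexity: O(log n)


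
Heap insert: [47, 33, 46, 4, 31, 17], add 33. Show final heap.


Append 33: [47, 33, 46, 4, 31, 17, 33]
Bubble up: no swaps needed
Result: [47, 33, 46, 4, 31, 17, 33]


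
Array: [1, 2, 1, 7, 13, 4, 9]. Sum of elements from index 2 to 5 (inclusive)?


Prefix sums: [0, 1, 3, 4, 11, 24, 28, 37]
Sum[2..5] = prefix[6] - prefix[2] = 28 - 3 = 25


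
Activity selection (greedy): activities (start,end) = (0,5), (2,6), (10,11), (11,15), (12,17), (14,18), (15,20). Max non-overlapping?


Greedy: pick earliest-ending, then skip overlaps.
Selected (4 activities): [(0, 5), (10, 11), (11, 15), (15, 20)]


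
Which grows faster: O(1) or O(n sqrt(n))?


constant grows slower than n^1.5
O(1) is asymptotically smaller; O(n sqrt(n)) grows faster


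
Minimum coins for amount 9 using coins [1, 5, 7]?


dp[0]=0; dp[i]=1+min(dp[i-c] for c in coins)
...dp[4]=4, dp[5]=1, dp[6]=2, dp[7]=1, dp[8]=2, dp[9]=3
Minimum coins for 9 = 3


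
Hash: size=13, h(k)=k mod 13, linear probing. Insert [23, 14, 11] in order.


Insertions: 23->slot 10; 14->slot 1; 11->slot 11
Table: [None, 14, None, None, None, None, None, None, None, None, 23, 11, None]


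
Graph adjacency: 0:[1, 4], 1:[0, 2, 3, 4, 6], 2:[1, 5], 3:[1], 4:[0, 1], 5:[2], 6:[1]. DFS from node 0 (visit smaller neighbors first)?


DFS stack-based: start with [0]
Visit order: [0, 1, 2, 5, 3, 4, 6]


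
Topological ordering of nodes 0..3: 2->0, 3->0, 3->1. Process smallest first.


Kahn's algorithm, process smallest node first
Order: [2, 3, 0, 1]


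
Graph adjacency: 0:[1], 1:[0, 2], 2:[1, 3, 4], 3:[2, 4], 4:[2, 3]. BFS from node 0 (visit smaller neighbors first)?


BFS queue: start with [0]
Visit order: [0, 1, 2, 3, 4]


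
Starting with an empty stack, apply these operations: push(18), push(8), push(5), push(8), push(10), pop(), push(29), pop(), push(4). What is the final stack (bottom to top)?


push(18) -> [18]
push(8) -> [18, 8]
push(5) -> [18, 8, 5]
push(8) -> [18, 8, 5, 8]
push(10) -> [18, 8, 5, 8, 10]
pop() returns 10 -> [18, 8, 5, 8]
push(29) -> [18, 8, 5, 8, 29]
pop() returns 29 -> [18, 8, 5, 8]
push(4) -> [18, 8, 5, 8, 4]
Final stack (bottom to top): [18, 8, 5, 8, 4]


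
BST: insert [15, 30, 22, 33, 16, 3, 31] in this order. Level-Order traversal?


Root = 15; build tree by BST insertion.
Level-Order traversal: [15, 3, 30, 22, 33, 16, 31]


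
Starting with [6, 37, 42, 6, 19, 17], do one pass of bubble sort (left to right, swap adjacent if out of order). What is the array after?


After one pass: [6, 37, 6, 19, 17, 42]


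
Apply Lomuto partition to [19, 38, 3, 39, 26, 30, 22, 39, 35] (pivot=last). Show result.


Elements <= 35 go left of pivot.
Result: [19, 3, 26, 30, 22, 35, 38, 39, 39], pivot at index 5


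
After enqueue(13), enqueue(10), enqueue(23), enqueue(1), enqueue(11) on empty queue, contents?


enqueue(13) -> [13]
enqueue(10) -> [13, 10]
enqueue(23) -> [13, 10, 23]
enqueue(1) -> [13, 10, 23, 1]
enqueue(11) -> [13, 10, 23, 1, 11]
Final queue (front to back): [13, 10, 23, 1, 11]


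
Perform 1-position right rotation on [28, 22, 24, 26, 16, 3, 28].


Right rotate by 1: [28, 28, 22, 24, 26, 16, 3]


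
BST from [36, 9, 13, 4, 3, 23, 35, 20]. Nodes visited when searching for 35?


BST root = 36
Search for 35: compare at each node
Path: [36, 9, 13, 23, 35]


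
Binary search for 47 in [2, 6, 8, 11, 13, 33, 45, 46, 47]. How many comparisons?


Search for 47:
[0,8] mid=4 arr[4]=13
[5,8] mid=6 arr[6]=45
[7,8] mid=7 arr[7]=46
[8,8] mid=8 arr[8]=47
Total: 4 comparisons


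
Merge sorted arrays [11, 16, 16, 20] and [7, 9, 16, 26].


Compare heads, take smaller each step.
Merged: [7, 9, 11, 16, 16, 16, 20, 26]


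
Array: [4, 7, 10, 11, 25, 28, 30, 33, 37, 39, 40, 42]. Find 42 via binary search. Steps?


Search for 42:
[0,11] mid=5 arr[5]=28
[6,11] mid=8 arr[8]=37
[9,11] mid=10 arr[10]=40
[11,11] mid=11 arr[11]=42
Total: 4 comparisons


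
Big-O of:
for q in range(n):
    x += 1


Per nesting level: O(n) = O(n)
Complexity: O(n)


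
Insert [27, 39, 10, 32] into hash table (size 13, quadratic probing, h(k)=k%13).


Insertions: 27->slot 1; 39->slot 0; 10->slot 10; 32->slot 6
Table: [39, 27, None, None, None, None, 32, None, None, None, 10, None, None]


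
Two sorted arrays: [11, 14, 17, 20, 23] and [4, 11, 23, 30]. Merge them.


Compare heads, take smaller each step.
Merged: [4, 11, 11, 14, 17, 20, 23, 23, 30]


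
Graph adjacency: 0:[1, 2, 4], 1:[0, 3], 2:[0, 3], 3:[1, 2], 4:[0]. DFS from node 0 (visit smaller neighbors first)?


DFS stack-based: start with [0]
Visit order: [0, 1, 3, 2, 4]


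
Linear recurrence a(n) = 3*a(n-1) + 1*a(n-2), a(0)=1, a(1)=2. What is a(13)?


Build bottom-up:
...a(11)=325799, a(12)=1076041, a(13)=3*1076041+1*325799=3553922


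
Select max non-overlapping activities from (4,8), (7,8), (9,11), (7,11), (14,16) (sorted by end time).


Greedy: pick earliest-ending, then skip overlaps.
Selected (3 activities): [(4, 8), (9, 11), (14, 16)]


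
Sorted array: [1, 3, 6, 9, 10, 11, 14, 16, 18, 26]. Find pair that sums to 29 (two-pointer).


Two pointers: lo=0, hi=9
Found pair: (3, 26) summing to 29


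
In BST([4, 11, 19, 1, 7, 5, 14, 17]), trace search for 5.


BST root = 4
Search for 5: compare at each node
Path: [4, 11, 7, 5]


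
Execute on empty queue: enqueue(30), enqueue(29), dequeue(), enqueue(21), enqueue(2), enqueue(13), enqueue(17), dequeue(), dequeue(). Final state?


enqueue(30) -> [30]
enqueue(29) -> [30, 29]
dequeue() returns 30 -> [29]
enqueue(21) -> [29, 21]
enqueue(2) -> [29, 21, 2]
enqueue(13) -> [29, 21, 2, 13]
enqueue(17) -> [29, 21, 2, 13, 17]
dequeue() returns 29 -> [21, 2, 13, 17]
dequeue() returns 21 -> [2, 13, 17]
Final queue (front to back): [2, 13, 17]


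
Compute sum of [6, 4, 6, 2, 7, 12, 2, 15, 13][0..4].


Prefix sums: [0, 6, 10, 16, 18, 25, 37, 39, 54, 67]
Sum[0..4] = prefix[5] - prefix[0] = 25 - 0 = 25


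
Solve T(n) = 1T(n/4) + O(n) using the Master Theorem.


a=1, b=4, c=1. log_4(1)=0 < c=1. Case 3: O(n^c) = O(n)
Complexity: O(n)


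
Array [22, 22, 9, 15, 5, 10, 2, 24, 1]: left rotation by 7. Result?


Left rotate by 7: [24, 1, 22, 22, 9, 15, 5, 10, 2]


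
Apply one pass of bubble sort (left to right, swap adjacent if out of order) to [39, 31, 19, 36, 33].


After one pass: [31, 19, 36, 33, 39]


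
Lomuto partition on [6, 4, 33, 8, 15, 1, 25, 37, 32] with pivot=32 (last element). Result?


Elements <= 32 go left of pivot.
Result: [6, 4, 8, 15, 1, 25, 32, 37, 33], pivot at index 6


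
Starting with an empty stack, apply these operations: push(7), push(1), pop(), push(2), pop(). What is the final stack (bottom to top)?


push(7) -> [7]
push(1) -> [7, 1]
pop() returns 1 -> [7]
push(2) -> [7, 2]
pop() returns 2 -> [7]
Final stack (bottom to top): [7]


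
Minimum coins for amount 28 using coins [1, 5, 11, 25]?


dp[0]=0; dp[i]=1+min(dp[i-c] for c in coins)
...dp[23]=3, dp[24]=4, dp[25]=1, dp[26]=2, dp[27]=3, dp[28]=4
Minimum coins for 28 = 4


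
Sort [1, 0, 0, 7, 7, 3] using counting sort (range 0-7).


Count array: [2, 1, 0, 1, 0, 0, 0, 2]
Reconstruct: [0, 0, 1, 3, 7, 7]


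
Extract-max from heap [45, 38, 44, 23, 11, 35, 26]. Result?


Max = 45
Replace root with last, heapify down
Resulting heap: [44, 38, 35, 23, 11, 26]


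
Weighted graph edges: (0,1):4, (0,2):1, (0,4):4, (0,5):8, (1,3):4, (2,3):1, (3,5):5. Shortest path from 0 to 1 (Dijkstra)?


Dijkstra from 0:
Distances: {0: 0, 1: 4, 2: 1, 3: 2, 4: 4, 5: 7}
Shortest distance to 1 = 4, path = [0, 1]


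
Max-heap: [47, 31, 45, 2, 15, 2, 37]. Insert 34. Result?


Append 34: [47, 31, 45, 2, 15, 2, 37, 34]
Bubble up: swap idx 7(34) with idx 3(2); swap idx 3(34) with idx 1(31)
Result: [47, 34, 45, 31, 15, 2, 37, 2]


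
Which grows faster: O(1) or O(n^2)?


constant grows slower than quadratic
O(1) is asymptotically smaller; O(n^2) grows faster


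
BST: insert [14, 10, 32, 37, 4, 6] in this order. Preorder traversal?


Root = 14; build tree by BST insertion.
Preorder traversal: [14, 10, 4, 6, 32, 37]


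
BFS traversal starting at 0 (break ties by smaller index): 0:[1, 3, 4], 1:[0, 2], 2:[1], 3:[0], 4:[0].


BFS queue: start with [0]
Visit order: [0, 1, 3, 4, 2]


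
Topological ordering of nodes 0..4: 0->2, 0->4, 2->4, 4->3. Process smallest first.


Kahn's algorithm, process smallest node first
Order: [0, 1, 2, 4, 3]


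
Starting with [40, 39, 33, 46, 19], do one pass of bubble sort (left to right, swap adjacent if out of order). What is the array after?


After one pass: [39, 33, 40, 19, 46]


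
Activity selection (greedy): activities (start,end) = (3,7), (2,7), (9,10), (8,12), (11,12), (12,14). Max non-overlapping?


Greedy: pick earliest-ending, then skip overlaps.
Selected (4 activities): [(3, 7), (9, 10), (11, 12), (12, 14)]


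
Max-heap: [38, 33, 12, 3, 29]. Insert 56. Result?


Append 56: [38, 33, 12, 3, 29, 56]
Bubble up: swap idx 5(56) with idx 2(12); swap idx 2(56) with idx 0(38)
Result: [56, 33, 38, 3, 29, 12]


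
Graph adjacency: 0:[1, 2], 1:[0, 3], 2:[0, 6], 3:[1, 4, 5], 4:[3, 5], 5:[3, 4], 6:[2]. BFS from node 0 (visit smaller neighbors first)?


BFS queue: start with [0]
Visit order: [0, 1, 2, 3, 6, 4, 5]


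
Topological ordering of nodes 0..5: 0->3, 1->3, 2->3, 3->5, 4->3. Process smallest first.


Kahn's algorithm, process smallest node first
Order: [0, 1, 2, 4, 3, 5]


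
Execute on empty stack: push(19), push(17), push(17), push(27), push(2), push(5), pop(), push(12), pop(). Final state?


push(19) -> [19]
push(17) -> [19, 17]
push(17) -> [19, 17, 17]
push(27) -> [19, 17, 17, 27]
push(2) -> [19, 17, 17, 27, 2]
push(5) -> [19, 17, 17, 27, 2, 5]
pop() returns 5 -> [19, 17, 17, 27, 2]
push(12) -> [19, 17, 17, 27, 2, 12]
pop() returns 12 -> [19, 17, 17, 27, 2]
Final stack (bottom to top): [19, 17, 17, 27, 2]


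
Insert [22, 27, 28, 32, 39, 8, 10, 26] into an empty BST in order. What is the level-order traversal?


Root = 22; build tree by BST insertion.
Level-Order traversal: [22, 8, 27, 10, 26, 28, 32, 39]


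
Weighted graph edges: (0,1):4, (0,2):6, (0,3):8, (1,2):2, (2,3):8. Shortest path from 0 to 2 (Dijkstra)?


Dijkstra from 0:
Distances: {0: 0, 1: 4, 2: 6, 3: 8}
Shortest distance to 2 = 6, path = [0, 2]


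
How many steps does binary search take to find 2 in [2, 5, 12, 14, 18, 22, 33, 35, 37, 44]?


Search for 2:
[0,9] mid=4 arr[4]=18
[0,3] mid=1 arr[1]=5
[0,0] mid=0 arr[0]=2
Total: 3 comparisons


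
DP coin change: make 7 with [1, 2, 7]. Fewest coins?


dp[0]=0; dp[i]=1+min(dp[i-c] for c in coins)
...dp[2]=1, dp[3]=2, dp[4]=2, dp[5]=3, dp[6]=3, dp[7]=1
Minimum coins for 7 = 1


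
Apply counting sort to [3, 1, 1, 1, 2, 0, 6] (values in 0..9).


Count array: [1, 3, 1, 1, 0, 0, 1, 0, 0, 0]
Reconstruct: [0, 1, 1, 1, 2, 3, 6]


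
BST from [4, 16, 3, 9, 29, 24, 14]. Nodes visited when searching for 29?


BST root = 4
Search for 29: compare at each node
Path: [4, 16, 29]


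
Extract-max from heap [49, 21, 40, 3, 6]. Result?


Max = 49
Replace root with last, heapify down
Resulting heap: [40, 21, 6, 3]


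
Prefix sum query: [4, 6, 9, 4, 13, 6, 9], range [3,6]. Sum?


Prefix sums: [0, 4, 10, 19, 23, 36, 42, 51]
Sum[3..6] = prefix[7] - prefix[3] = 51 - 19 = 32


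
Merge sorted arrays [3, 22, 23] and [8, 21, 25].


Compare heads, take smaller each step.
Merged: [3, 8, 21, 22, 23, 25]


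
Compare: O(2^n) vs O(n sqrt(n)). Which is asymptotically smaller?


n^1.5 grows slower than exponential
O(n sqrt(n)) is asymptotically smaller; O(2^n) grows faster


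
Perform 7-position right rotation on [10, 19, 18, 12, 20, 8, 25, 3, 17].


Right rotate by 7: [18, 12, 20, 8, 25, 3, 17, 10, 19]


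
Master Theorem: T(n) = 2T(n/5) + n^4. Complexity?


a=2, b=5, c=4. log_5(2)=0.431 < c=4. Case 3: O(n^c) = O(n^4)
Complexity: O(n^4)


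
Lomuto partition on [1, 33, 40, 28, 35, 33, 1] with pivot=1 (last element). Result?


Elements <= 1 go left of pivot.
Result: [1, 1, 40, 28, 35, 33, 33], pivot at index 1


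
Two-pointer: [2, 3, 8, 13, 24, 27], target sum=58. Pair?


Two pointers: lo=0, hi=5
No pair sums to 58


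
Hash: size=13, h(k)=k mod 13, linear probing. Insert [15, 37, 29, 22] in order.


Insertions: 15->slot 2; 37->slot 11; 29->slot 3; 22->slot 9
Table: [None, None, 15, 29, None, None, None, None, None, 22, None, 37, None]


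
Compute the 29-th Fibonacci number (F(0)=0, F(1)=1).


F(n)=F(n-1)+F(n-2)
...F(27)=196418, F(28)=317811, F(29)=514229


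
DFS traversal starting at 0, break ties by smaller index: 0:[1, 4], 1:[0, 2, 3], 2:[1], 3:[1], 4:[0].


DFS stack-based: start with [0]
Visit order: [0, 1, 2, 3, 4]


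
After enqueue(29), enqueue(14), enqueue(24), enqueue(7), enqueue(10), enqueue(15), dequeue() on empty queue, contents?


enqueue(29) -> [29]
enqueue(14) -> [29, 14]
enqueue(24) -> [29, 14, 24]
enqueue(7) -> [29, 14, 24, 7]
enqueue(10) -> [29, 14, 24, 7, 10]
enqueue(15) -> [29, 14, 24, 7, 10, 15]
dequeue() returns 29 -> [14, 24, 7, 10, 15]
Final queue (front to back): [14, 24, 7, 10, 15]


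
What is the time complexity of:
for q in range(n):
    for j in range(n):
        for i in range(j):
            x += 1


Per nesting level: O(n) * O(n) * O(n) [triangular over j] = O(n^3)
Complexity: O(n^3)


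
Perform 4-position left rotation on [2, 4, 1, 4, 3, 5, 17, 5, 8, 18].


Left rotate by 4: [3, 5, 17, 5, 8, 18, 2, 4, 1, 4]


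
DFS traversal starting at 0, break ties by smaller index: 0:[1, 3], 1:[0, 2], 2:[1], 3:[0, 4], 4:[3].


DFS stack-based: start with [0]
Visit order: [0, 1, 2, 3, 4]


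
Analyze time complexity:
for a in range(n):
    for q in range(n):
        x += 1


Per nesting level: O(n) * O(n) = O(n^2)
Complexity: O(n^2)


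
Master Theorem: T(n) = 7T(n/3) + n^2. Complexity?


a=7, b=3, c=2. log_3(7)=1.771 < c=2. Case 3: O(n^c) = O(n^2)
Complexity: O(n^2)


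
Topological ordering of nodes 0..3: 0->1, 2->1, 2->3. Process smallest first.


Kahn's algorithm, process smallest node first
Order: [0, 2, 1, 3]


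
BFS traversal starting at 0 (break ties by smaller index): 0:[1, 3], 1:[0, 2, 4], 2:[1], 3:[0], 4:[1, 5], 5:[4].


BFS queue: start with [0]
Visit order: [0, 1, 3, 2, 4, 5]


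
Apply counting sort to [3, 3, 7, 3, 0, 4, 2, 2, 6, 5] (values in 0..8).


Count array: [1, 0, 2, 3, 1, 1, 1, 1, 0]
Reconstruct: [0, 2, 2, 3, 3, 3, 4, 5, 6, 7]


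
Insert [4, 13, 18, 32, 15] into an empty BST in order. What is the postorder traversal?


Root = 4; build tree by BST insertion.
Postorder traversal: [15, 32, 18, 13, 4]


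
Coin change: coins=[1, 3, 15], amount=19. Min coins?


dp[0]=0; dp[i]=1+min(dp[i-c] for c in coins)
...dp[14]=6, dp[15]=1, dp[16]=2, dp[17]=3, dp[18]=2, dp[19]=3
Minimum coins for 19 = 3


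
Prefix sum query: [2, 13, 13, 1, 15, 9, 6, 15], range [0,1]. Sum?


Prefix sums: [0, 2, 15, 28, 29, 44, 53, 59, 74]
Sum[0..1] = prefix[2] - prefix[0] = 15 - 0 = 15


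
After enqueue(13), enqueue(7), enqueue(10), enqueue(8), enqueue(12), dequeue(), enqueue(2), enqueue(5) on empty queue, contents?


enqueue(13) -> [13]
enqueue(7) -> [13, 7]
enqueue(10) -> [13, 7, 10]
enqueue(8) -> [13, 7, 10, 8]
enqueue(12) -> [13, 7, 10, 8, 12]
dequeue() returns 13 -> [7, 10, 8, 12]
enqueue(2) -> [7, 10, 8, 12, 2]
enqueue(5) -> [7, 10, 8, 12, 2, 5]
Final queue (front to back): [7, 10, 8, 12, 2, 5]


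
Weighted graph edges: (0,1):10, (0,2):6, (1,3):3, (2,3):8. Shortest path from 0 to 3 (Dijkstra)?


Dijkstra from 0:
Distances: {0: 0, 1: 10, 2: 6, 3: 13}
Shortest distance to 3 = 13, path = [0, 1, 3]


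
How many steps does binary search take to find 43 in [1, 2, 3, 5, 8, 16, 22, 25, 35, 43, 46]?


Search for 43:
[0,10] mid=5 arr[5]=16
[6,10] mid=8 arr[8]=35
[9,10] mid=9 arr[9]=43
Total: 3 comparisons


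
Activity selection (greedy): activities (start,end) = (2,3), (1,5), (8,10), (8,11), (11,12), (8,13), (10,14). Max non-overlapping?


Greedy: pick earliest-ending, then skip overlaps.
Selected (3 activities): [(2, 3), (8, 10), (11, 12)]


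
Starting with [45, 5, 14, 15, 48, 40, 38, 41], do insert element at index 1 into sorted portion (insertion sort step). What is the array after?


After one pass: [5, 45, 14, 15, 48, 40, 38, 41]


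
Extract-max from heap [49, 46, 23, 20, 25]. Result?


Max = 49
Replace root with last, heapify down
Resulting heap: [46, 25, 23, 20]


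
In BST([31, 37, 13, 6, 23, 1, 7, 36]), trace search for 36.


BST root = 31
Search for 36: compare at each node
Path: [31, 37, 36]


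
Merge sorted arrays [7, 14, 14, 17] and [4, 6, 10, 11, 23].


Compare heads, take smaller each step.
Merged: [4, 6, 7, 10, 11, 14, 14, 17, 23]


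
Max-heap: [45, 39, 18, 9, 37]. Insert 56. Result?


Append 56: [45, 39, 18, 9, 37, 56]
Bubble up: swap idx 5(56) with idx 2(18); swap idx 2(56) with idx 0(45)
Result: [56, 39, 45, 9, 37, 18]


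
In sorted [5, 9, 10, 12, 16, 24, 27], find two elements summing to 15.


Two pointers: lo=0, hi=6
Found pair: (5, 10) summing to 15


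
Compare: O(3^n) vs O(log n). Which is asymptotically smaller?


logarithmic grows slower than exponential (base 3)
O(log n) is asymptotically smaller; O(3^n) grows faster


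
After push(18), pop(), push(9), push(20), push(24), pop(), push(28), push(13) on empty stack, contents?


push(18) -> [18]
pop() returns 18 -> []
push(9) -> [9]
push(20) -> [9, 20]
push(24) -> [9, 20, 24]
pop() returns 24 -> [9, 20]
push(28) -> [9, 20, 28]
push(13) -> [9, 20, 28, 13]
Final stack (bottom to top): [9, 20, 28, 13]


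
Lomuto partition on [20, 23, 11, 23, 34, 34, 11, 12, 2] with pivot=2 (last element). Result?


Elements <= 2 go left of pivot.
Result: [2, 23, 11, 23, 34, 34, 11, 12, 20], pivot at index 0


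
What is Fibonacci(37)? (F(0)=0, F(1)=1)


F(n)=F(n-1)+F(n-2)
...F(35)=9227465, F(36)=14930352, F(37)=24157817


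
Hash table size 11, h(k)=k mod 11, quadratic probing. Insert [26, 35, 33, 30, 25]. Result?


Insertions: 26->slot 4; 35->slot 2; 33->slot 0; 30->slot 8; 25->slot 3
Table: [33, None, 35, 25, 26, None, None, None, 30, None, None]


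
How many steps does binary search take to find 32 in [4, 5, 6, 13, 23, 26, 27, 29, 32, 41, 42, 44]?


Search for 32:
[0,11] mid=5 arr[5]=26
[6,11] mid=8 arr[8]=32
Total: 2 comparisons


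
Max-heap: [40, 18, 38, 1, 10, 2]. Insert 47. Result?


Append 47: [40, 18, 38, 1, 10, 2, 47]
Bubble up: swap idx 6(47) with idx 2(38); swap idx 2(47) with idx 0(40)
Result: [47, 18, 40, 1, 10, 2, 38]


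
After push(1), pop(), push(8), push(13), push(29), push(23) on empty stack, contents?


push(1) -> [1]
pop() returns 1 -> []
push(8) -> [8]
push(13) -> [8, 13]
push(29) -> [8, 13, 29]
push(23) -> [8, 13, 29, 23]
Final stack (bottom to top): [8, 13, 29, 23]


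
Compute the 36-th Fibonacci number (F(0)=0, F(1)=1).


F(n)=F(n-1)+F(n-2)
...F(34)=5702887, F(35)=9227465, F(36)=14930352


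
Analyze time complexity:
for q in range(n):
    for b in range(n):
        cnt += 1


Per nesting level: O(n) * O(n) = O(n^2)
Complexity: O(n^2)


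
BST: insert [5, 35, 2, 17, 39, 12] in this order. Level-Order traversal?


Root = 5; build tree by BST insertion.
Level-Order traversal: [5, 2, 35, 17, 39, 12]


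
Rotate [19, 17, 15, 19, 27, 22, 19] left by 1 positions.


Left rotate by 1: [17, 15, 19, 27, 22, 19, 19]


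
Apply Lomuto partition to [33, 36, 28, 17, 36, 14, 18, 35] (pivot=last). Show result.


Elements <= 35 go left of pivot.
Result: [33, 28, 17, 14, 18, 35, 36, 36], pivot at index 5


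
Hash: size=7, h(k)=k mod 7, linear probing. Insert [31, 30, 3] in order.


Insertions: 31->slot 3; 30->slot 2; 3->slot 4
Table: [None, None, 30, 31, 3, None, None]


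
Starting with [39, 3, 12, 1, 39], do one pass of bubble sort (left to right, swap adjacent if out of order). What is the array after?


After one pass: [3, 12, 1, 39, 39]


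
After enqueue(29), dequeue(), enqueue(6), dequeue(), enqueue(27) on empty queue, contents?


enqueue(29) -> [29]
dequeue() returns 29 -> []
enqueue(6) -> [6]
dequeue() returns 6 -> []
enqueue(27) -> [27]
Final queue (front to back): [27]


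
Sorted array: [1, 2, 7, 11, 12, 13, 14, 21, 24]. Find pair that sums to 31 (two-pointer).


Two pointers: lo=0, hi=8
Found pair: (7, 24) summing to 31


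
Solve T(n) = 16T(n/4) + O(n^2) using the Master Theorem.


a=16, b=4, c=2. log_4(16)=2 = c=2. Case 2: O(n^c log n) = O(n^2 log n)
Complexity: O(n^2 log n)


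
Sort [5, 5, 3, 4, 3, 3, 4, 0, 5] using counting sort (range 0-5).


Count array: [1, 0, 0, 3, 2, 3]
Reconstruct: [0, 3, 3, 3, 4, 4, 5, 5, 5]


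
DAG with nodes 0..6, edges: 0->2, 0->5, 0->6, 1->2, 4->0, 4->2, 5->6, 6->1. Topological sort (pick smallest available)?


Kahn's algorithm, process smallest node first
Order: [3, 4, 0, 5, 6, 1, 2]


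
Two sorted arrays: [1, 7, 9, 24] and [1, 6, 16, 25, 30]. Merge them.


Compare heads, take smaller each step.
Merged: [1, 1, 6, 7, 9, 16, 24, 25, 30]


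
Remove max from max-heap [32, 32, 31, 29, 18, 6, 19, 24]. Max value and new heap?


Max = 32
Replace root with last, heapify down
Resulting heap: [32, 29, 31, 24, 18, 6, 19]


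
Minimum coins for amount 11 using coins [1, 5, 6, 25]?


dp[0]=0; dp[i]=1+min(dp[i-c] for c in coins)
...dp[6]=1, dp[7]=2, dp[8]=3, dp[9]=4, dp[10]=2, dp[11]=2
Minimum coins for 11 = 2


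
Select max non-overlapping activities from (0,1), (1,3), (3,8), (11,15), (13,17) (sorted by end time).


Greedy: pick earliest-ending, then skip overlaps.
Selected (4 activities): [(0, 1), (1, 3), (3, 8), (11, 15)]


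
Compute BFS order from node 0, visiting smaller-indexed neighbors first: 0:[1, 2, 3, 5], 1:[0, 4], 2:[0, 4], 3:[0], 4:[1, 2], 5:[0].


BFS queue: start with [0]
Visit order: [0, 1, 2, 3, 5, 4]


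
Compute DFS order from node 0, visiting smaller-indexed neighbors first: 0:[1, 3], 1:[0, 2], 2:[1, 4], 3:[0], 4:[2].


DFS stack-based: start with [0]
Visit order: [0, 1, 2, 4, 3]


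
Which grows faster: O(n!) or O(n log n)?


linearithmic grows slower than factorial
O(n log n) is asymptotically smaller; O(n!) grows faster


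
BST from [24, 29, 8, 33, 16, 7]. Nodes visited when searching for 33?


BST root = 24
Search for 33: compare at each node
Path: [24, 29, 33]


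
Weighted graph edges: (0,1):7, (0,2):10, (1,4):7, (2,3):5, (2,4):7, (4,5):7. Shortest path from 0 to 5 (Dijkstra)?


Dijkstra from 0:
Distances: {0: 0, 1: 7, 2: 10, 3: 15, 4: 14, 5: 21}
Shortest distance to 5 = 21, path = [0, 1, 4, 5]


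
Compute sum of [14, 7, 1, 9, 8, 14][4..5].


Prefix sums: [0, 14, 21, 22, 31, 39, 53]
Sum[4..5] = prefix[6] - prefix[4] = 53 - 31 = 22


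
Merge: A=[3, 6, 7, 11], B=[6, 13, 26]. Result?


Compare heads, take smaller each step.
Merged: [3, 6, 6, 7, 11, 13, 26]


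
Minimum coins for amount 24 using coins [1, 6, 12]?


dp[0]=0; dp[i]=1+min(dp[i-c] for c in coins)
...dp[19]=3, dp[20]=4, dp[21]=5, dp[22]=6, dp[23]=7, dp[24]=2
Minimum coins for 24 = 2


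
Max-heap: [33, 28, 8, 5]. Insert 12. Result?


Append 12: [33, 28, 8, 5, 12]
Bubble up: no swaps needed
Result: [33, 28, 8, 5, 12]


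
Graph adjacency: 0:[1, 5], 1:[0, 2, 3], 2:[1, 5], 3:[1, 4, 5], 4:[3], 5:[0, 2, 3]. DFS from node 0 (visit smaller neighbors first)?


DFS stack-based: start with [0]
Visit order: [0, 1, 2, 5, 3, 4]


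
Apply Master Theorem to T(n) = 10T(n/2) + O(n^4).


a=10, b=2, c=4. log_2(10)=3.322 < c=4. Case 3: O(n^c) = O(n^4)
Complexity: O(n^4)


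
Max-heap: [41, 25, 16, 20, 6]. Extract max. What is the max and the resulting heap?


Max = 41
Replace root with last, heapify down
Resulting heap: [25, 20, 16, 6]


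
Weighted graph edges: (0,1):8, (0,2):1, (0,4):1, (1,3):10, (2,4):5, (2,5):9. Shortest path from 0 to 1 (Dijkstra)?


Dijkstra from 0:
Distances: {0: 0, 1: 8, 2: 1, 3: 18, 4: 1, 5: 10}
Shortest distance to 1 = 8, path = [0, 1]


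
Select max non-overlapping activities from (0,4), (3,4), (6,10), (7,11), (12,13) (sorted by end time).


Greedy: pick earliest-ending, then skip overlaps.
Selected (3 activities): [(0, 4), (6, 10), (12, 13)]


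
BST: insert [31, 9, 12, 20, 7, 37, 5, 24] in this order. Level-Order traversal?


Root = 31; build tree by BST insertion.
Level-Order traversal: [31, 9, 37, 7, 12, 5, 20, 24]


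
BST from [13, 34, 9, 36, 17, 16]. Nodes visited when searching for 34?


BST root = 13
Search for 34: compare at each node
Path: [13, 34]


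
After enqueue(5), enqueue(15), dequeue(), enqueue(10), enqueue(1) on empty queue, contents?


enqueue(5) -> [5]
enqueue(15) -> [5, 15]
dequeue() returns 5 -> [15]
enqueue(10) -> [15, 10]
enqueue(1) -> [15, 10, 1]
Final queue (front to back): [15, 10, 1]


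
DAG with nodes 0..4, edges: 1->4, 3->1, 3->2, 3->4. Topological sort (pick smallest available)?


Kahn's algorithm, process smallest node first
Order: [0, 3, 1, 2, 4]


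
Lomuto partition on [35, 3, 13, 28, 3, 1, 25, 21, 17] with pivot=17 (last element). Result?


Elements <= 17 go left of pivot.
Result: [3, 13, 3, 1, 17, 28, 25, 21, 35], pivot at index 4


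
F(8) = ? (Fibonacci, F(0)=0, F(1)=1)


F(n)=F(n-1)+F(n-2)
...F(6)=8, F(7)=13, F(8)=21


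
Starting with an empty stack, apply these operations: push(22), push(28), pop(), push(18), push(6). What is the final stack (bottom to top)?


push(22) -> [22]
push(28) -> [22, 28]
pop() returns 28 -> [22]
push(18) -> [22, 18]
push(6) -> [22, 18, 6]
Final stack (bottom to top): [22, 18, 6]


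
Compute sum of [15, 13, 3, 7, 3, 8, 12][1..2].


Prefix sums: [0, 15, 28, 31, 38, 41, 49, 61]
Sum[1..2] = prefix[3] - prefix[1] = 31 - 15 = 16


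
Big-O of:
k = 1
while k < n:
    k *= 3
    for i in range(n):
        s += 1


Per nesting level: O(log n) * O(n) = O(n log n)
Complexity: O(n log n)


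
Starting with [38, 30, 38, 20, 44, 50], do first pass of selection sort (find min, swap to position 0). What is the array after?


After one pass: [20, 30, 38, 38, 44, 50]


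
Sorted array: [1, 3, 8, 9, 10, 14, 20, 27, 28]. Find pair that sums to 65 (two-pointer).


Two pointers: lo=0, hi=8
No pair sums to 65


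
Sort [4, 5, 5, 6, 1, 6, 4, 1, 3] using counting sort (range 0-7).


Count array: [0, 2, 0, 1, 2, 2, 2, 0]
Reconstruct: [1, 1, 3, 4, 4, 5, 5, 6, 6]


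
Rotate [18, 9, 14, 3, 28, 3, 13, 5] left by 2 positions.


Left rotate by 2: [14, 3, 28, 3, 13, 5, 18, 9]


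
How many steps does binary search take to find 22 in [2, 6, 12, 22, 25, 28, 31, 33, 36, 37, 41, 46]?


Search for 22:
[0,11] mid=5 arr[5]=28
[0,4] mid=2 arr[2]=12
[3,4] mid=3 arr[3]=22
Total: 3 comparisons


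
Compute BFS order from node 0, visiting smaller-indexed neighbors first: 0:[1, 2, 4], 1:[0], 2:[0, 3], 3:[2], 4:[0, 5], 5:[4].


BFS queue: start with [0]
Visit order: [0, 1, 2, 4, 3, 5]
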